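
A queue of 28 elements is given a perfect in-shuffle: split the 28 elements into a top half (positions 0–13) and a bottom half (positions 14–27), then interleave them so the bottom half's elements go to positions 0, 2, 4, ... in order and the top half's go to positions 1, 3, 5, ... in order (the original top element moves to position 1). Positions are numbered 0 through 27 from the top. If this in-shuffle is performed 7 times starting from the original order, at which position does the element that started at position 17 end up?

Track the element's position through each in-shuffle:
17 → 6 → 13 → 27 → 26 → 24 → 20 → 12

12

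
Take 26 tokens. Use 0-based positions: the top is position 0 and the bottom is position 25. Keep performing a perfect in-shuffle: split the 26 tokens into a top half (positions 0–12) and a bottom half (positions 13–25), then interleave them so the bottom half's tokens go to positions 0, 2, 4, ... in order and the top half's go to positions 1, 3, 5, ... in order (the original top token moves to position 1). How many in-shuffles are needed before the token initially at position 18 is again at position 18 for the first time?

Follow position 18 under repeated in-shuffles:
18 → 10 → 21 → 16 → 6 → 13 → 0 → 1 → 3 → 7 → 15 → 4 → 9 → 19 → 12 → 25 → 24 → 22 → 18
It first returns after 18 in-shuffles.

18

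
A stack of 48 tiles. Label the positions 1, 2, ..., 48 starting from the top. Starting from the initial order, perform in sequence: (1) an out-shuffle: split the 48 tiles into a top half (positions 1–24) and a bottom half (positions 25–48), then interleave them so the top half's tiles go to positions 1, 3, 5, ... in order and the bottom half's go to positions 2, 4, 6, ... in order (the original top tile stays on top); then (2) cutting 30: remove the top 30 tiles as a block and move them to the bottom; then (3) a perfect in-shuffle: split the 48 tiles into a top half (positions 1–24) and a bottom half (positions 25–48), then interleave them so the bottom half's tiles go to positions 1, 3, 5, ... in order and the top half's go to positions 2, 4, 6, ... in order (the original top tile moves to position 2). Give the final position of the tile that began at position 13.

Track the tile from position 13 forward through each operation:
  after op 1 (out-shuffle): 13 → 25
  after op 2 (cut 30): 25 → 43
  after op 3 (in-shuffle): 43 → 37

37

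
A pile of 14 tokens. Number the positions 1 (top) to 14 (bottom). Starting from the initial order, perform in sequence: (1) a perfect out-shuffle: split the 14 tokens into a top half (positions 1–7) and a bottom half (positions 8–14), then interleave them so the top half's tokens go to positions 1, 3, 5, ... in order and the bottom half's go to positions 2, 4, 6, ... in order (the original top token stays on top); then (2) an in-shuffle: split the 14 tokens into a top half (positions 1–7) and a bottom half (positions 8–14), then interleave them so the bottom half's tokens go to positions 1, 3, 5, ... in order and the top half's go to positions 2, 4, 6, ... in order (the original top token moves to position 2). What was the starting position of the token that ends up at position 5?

12

Undo the operations in reverse order, starting from position 5:
  undo op 2 (in-shuffle, from bottom half): 5 ← 10
  undo op 1 (out-shuffle, from bottom half): 10 ← 12
So the token at position 5 came from original position 12.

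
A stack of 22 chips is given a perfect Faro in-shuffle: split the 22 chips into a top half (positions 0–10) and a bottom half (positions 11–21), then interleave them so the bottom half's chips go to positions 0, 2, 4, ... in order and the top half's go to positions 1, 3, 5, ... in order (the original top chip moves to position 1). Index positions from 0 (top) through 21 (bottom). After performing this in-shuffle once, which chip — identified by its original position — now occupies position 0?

Work backwards from position 0, undoing one in-shuffle at a time:
0 ← 11
So the chip now at position 0 started at position 11.

11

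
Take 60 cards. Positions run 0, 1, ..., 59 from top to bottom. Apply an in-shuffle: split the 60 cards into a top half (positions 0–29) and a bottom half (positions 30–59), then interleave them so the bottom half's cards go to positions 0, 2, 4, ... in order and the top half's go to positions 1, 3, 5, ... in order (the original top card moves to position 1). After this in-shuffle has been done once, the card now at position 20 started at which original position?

Work backwards from position 20, undoing one in-shuffle at a time:
20 ← 40
So the card now at position 20 started at position 40.

40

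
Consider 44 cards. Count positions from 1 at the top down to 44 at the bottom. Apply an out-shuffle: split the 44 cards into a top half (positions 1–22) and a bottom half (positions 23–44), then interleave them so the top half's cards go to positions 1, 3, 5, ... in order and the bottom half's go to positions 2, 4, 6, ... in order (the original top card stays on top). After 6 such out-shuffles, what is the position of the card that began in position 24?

Track the card's position through each out-shuffle:
24 → 4 → 7 → 13 → 25 → 6 → 11

11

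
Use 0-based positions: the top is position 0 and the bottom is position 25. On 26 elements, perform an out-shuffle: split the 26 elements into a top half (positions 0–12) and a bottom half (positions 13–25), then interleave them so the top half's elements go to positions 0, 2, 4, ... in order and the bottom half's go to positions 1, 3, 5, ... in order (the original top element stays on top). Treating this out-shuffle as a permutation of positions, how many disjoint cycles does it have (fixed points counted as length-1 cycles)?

Trace each unvisited position around until it returns:
(0) (1 2 4 8 16 7 ... len 20) (5 10 20 15) (25)
4 cycles in total.

4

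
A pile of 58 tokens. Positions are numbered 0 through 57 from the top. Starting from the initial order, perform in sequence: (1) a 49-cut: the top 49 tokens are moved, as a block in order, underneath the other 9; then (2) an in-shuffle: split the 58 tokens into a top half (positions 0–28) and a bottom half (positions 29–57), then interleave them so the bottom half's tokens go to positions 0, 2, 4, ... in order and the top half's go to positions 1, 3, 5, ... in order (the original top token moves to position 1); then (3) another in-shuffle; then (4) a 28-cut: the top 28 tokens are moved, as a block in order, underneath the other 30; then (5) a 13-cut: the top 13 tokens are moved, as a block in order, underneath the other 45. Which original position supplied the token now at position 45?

12

Undo the operations in reverse order, starting from position 45:
  undo op 5 (cut 13): 45 ← 0
  undo op 4 (cut 28): 0 ← 28
  undo op 3 (in-shuffle, from bottom half): 28 ← 43
  undo op 2 (in-shuffle, from top half): 43 ← 21
  undo op 1 (cut 49): 21 ← 12
So the token at position 45 came from original position 12.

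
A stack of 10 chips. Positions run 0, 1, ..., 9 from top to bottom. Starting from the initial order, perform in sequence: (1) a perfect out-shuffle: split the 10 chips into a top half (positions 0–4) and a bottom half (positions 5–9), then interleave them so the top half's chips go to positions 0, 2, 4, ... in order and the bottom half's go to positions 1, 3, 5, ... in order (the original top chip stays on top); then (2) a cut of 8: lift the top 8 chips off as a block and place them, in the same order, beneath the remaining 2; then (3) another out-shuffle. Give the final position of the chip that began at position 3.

7

Track the chip from position 3 forward through each operation:
  after op 1 (out-shuffle): 3 → 6
  after op 2 (cut 8): 6 → 8
  after op 3 (out-shuffle): 8 → 7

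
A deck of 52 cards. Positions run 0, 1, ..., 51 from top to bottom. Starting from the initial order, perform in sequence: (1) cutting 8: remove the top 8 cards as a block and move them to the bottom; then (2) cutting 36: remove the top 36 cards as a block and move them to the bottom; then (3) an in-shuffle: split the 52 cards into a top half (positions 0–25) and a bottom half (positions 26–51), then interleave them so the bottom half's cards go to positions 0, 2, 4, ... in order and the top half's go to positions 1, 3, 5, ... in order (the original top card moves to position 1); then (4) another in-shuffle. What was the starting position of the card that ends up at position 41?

Undo the operations in reverse order, starting from position 41:
  undo op 4 (in-shuffle, from top half): 41 ← 20
  undo op 3 (in-shuffle, from bottom half): 20 ← 36
  undo op 2 (cut 36): 36 ← 20
  undo op 1 (cut 8): 20 ← 28
So the card at position 41 came from original position 28.

28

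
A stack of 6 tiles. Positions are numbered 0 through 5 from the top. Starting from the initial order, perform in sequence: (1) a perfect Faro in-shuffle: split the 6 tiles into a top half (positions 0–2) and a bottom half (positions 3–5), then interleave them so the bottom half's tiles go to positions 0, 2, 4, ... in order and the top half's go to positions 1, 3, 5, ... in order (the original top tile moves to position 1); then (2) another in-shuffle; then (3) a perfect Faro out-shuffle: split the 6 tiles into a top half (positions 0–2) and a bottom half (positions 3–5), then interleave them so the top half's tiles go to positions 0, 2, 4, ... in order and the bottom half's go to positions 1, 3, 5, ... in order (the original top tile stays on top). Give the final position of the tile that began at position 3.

Track the tile from position 3 forward through each operation:
  after op 1 (in-shuffle): 3 → 0
  after op 2 (in-shuffle): 0 → 1
  after op 3 (out-shuffle): 1 → 2

2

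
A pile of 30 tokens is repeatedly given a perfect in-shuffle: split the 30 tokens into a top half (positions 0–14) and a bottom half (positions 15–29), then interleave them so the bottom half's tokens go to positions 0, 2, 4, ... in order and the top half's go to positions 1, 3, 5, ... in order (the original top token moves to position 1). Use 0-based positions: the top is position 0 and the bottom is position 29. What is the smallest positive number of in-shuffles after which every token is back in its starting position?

The in-shuffle permutes the 30 positions with cycle lengths [5, 5, 5, 5, 5, 5].
Every token is home exactly when every cycle has completed a whole number of laps, i.e. after lcm(5) = 5 in-shuffles.

5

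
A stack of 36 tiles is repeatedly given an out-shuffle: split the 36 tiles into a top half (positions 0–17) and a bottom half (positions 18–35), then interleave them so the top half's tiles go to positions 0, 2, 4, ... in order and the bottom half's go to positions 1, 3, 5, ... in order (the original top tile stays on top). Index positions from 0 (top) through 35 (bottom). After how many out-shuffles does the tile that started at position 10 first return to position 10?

Follow position 10 under repeated out-shuffles:
10 → 20 → 5 → 10
It first returns after 3 out-shuffles.

3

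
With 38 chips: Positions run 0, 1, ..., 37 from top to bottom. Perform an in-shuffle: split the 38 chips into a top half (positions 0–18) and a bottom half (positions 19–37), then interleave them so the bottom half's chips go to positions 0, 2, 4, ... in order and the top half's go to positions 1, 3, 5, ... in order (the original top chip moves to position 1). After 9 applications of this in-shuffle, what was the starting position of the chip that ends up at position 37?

30

Work backwards from position 37, undoing one in-shuffle at a time:
37 ← 18 ← 28 ← 33 ← 16 ← 27 ← 13 ← 6 ← 22 ← 30
So the chip now at position 37 started at position 30.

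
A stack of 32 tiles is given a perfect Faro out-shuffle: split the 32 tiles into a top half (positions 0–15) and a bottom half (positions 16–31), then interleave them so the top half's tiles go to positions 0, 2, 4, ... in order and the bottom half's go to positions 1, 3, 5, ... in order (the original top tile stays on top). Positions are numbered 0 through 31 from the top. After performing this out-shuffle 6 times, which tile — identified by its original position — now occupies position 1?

Work backwards from position 1, undoing one out-shuffle at a time:
1 ← 16 ← 8 ← 4 ← 2 ← 1 ← 16
So the tile now at position 1 started at position 16.

16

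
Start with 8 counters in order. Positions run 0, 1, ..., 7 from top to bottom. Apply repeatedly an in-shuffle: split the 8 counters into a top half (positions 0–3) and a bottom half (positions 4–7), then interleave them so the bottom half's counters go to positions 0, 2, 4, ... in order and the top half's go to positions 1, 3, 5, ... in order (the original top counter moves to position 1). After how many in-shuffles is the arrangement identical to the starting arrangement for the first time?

The in-shuffle permutes the 8 positions with cycle lengths [2, 6].
Every counter is home exactly when every cycle has completed a whole number of laps, i.e. after lcm(2, 6) = 6 in-shuffles.

6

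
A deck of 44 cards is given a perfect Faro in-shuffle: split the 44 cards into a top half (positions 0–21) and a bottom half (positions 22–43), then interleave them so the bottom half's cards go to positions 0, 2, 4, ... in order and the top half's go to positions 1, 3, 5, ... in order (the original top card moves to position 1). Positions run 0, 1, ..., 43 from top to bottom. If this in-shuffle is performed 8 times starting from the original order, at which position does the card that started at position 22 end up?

Track the card's position through each in-shuffle:
22 → 0 → 1 → 3 → 7 → 15 → 31 → 18 → 37

37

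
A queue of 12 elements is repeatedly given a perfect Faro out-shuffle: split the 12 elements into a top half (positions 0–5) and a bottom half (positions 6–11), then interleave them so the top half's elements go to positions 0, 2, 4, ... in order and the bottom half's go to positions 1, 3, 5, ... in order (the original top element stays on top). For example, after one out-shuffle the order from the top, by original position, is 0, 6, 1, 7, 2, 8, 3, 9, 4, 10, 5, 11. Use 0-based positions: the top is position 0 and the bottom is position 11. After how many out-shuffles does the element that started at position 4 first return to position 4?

10

Follow position 4 under repeated out-shuffles:
4 → 8 → 5 → 10 → 9 → 7 → 3 → 6 → 1 → 2 → 4
It first returns after 10 out-shuffles.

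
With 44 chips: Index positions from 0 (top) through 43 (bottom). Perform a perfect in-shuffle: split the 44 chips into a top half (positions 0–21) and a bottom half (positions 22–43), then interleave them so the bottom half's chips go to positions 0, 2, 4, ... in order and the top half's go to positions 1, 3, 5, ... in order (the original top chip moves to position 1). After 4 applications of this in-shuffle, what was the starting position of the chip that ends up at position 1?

16

Work backwards from position 1, undoing one in-shuffle at a time:
1 ← 0 ← 22 ← 33 ← 16
So the chip now at position 1 started at position 16.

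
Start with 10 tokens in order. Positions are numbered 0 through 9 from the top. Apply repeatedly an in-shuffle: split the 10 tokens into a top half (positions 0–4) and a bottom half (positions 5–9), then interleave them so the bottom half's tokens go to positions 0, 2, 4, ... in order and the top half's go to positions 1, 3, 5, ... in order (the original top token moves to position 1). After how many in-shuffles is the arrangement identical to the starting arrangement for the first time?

The in-shuffle permutes the 10 positions with cycle lengths [10].
Every token is home exactly when every cycle has completed a whole number of laps, i.e. after lcm(10) = 10 in-shuffles.

10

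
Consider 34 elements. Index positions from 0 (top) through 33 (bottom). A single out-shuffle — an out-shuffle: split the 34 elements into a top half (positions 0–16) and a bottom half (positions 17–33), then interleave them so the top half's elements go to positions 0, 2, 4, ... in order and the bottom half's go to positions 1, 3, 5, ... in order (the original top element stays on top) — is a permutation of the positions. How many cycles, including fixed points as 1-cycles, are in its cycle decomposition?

6

Trace each unvisited position around until it returns:
(0) (1 2 4 8 16 32 31 29 25 17) (3 6 12 24 15 30 27 21 9 18) (5 10 20 7 14 28 23 13 26 19) (11 22) (33)
6 cycles in total.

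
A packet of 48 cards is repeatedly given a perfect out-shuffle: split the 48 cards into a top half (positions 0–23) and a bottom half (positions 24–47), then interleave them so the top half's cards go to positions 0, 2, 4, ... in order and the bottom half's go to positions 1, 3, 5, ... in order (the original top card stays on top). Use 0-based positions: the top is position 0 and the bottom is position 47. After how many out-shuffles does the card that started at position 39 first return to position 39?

23

Follow position 39 under repeated out-shuffles:
39 → 31 → 15 → 30 → 13 → 26 → 5 → 10 → ... → 39 (length 23)
It first returns after 23 out-shuffles.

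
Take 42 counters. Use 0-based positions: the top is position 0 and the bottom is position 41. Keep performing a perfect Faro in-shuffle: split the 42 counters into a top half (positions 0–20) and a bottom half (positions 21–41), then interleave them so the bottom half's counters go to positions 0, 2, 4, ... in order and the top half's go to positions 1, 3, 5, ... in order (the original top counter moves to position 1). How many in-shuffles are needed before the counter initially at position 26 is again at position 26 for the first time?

Follow position 26 under repeated in-shuffles:
26 → 10 → 21 → 0 → 1 → 3 → 7 → 15 → 31 → 20 → 41 → 40 → 38 → 34 → 26
It first returns after 14 in-shuffles.

14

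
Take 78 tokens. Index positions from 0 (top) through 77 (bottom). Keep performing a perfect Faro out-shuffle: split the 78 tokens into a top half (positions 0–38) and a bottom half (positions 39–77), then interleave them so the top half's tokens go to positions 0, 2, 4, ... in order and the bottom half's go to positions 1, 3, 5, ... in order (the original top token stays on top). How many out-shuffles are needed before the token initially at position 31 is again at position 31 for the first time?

Follow position 31 under repeated out-shuffles:
31 → 62 → 47 → 17 → 34 → 68 → 59 → 41 → ... → 31 (length 30)
It first returns after 30 out-shuffles.

30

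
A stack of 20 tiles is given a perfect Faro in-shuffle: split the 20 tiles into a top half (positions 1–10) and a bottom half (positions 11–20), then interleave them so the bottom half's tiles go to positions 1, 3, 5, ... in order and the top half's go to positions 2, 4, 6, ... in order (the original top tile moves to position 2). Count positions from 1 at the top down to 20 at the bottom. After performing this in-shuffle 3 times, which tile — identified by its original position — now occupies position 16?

Work backwards from position 16, undoing one in-shuffle at a time:
16 ← 8 ← 4 ← 2
So the tile now at position 16 started at position 2.

2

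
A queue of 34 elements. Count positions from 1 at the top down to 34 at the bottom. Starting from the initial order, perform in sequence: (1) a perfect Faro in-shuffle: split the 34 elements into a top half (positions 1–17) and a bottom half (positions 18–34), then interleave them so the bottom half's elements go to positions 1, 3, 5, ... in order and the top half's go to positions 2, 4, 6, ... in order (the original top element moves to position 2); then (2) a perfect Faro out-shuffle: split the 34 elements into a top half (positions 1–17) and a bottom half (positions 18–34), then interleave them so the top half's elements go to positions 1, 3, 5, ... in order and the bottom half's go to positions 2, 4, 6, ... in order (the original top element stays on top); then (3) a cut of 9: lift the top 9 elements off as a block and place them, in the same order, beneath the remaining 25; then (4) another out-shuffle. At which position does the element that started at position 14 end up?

25

Track the element from position 14 forward through each operation:
  after op 1 (in-shuffle): 14 → 28
  after op 2 (out-shuffle): 28 → 22
  after op 3 (cut 9): 22 → 13
  after op 4 (out-shuffle): 13 → 25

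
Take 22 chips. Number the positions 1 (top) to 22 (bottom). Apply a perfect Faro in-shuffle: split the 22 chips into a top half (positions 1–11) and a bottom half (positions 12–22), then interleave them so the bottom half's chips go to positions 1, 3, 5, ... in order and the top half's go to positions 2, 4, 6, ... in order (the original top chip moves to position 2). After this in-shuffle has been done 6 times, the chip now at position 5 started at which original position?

Work backwards from position 5, undoing one in-shuffle at a time:
5 ← 14 ← 7 ← 15 ← 19 ← 21 ← 22
So the chip now at position 5 started at position 22.

22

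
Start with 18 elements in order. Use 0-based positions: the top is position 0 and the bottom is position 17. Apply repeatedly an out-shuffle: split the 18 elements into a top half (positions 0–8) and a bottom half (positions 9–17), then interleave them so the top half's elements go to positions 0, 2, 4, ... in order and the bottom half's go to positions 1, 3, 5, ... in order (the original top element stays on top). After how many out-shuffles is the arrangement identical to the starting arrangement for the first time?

The out-shuffle permutes the 18 positions with cycle lengths [1, 1, 8, 8].
Every element is home exactly when every cycle has completed a whole number of laps, i.e. after lcm(1, 8) = 8 out-shuffles.

8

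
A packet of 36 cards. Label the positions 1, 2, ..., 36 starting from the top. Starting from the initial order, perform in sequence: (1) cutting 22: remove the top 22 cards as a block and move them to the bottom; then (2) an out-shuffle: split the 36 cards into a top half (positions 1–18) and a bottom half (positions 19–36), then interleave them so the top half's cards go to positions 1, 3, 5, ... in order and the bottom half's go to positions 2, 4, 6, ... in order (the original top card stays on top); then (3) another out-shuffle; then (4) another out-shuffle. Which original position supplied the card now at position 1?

23

Undo the operations in reverse order, starting from position 1:
  undo op 4 (out-shuffle, from top half): 1 ← 1
  undo op 3 (out-shuffle, from top half): 1 ← 1
  undo op 2 (out-shuffle, from top half): 1 ← 1
  undo op 1 (cut 22): 1 ← 23
So the card at position 1 came from original position 23.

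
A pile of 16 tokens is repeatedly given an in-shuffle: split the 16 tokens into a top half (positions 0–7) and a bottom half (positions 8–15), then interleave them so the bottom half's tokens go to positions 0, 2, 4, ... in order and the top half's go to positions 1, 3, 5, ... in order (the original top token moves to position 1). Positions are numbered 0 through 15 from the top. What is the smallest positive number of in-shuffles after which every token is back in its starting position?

8

The in-shuffle permutes the 16 positions with cycle lengths [8, 8].
Every token is home exactly when every cycle has completed a whole number of laps, i.e. after lcm(8) = 8 in-shuffles.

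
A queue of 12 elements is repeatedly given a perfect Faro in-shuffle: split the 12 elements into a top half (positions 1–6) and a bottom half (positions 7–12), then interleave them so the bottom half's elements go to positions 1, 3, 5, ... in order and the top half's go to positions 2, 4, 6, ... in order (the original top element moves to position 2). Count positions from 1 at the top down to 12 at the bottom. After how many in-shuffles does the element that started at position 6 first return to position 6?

Follow position 6 under repeated in-shuffles:
6 → 12 → 11 → 9 → 5 → 10 → 7 → 1 → 2 → 4 → 8 → 3 → 6
It first returns after 12 in-shuffles.

12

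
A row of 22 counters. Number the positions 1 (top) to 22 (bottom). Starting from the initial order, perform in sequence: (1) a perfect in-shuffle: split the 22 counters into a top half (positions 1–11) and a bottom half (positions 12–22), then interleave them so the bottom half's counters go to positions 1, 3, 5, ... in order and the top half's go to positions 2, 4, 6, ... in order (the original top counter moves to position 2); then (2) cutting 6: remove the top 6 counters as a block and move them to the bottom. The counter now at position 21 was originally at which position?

Undo the operations in reverse order, starting from position 21:
  undo op 2 (cut 6): 21 ← 5
  undo op 1 (in-shuffle, from bottom half): 5 ← 14
So the counter at position 21 came from original position 14.

14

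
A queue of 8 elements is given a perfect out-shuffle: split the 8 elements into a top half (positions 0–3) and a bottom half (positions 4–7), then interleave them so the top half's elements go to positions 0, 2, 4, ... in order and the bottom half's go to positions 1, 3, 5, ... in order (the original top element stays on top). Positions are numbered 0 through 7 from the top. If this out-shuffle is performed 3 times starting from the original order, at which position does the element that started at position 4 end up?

Track the element's position through each out-shuffle:
4 → 1 → 2 → 4

4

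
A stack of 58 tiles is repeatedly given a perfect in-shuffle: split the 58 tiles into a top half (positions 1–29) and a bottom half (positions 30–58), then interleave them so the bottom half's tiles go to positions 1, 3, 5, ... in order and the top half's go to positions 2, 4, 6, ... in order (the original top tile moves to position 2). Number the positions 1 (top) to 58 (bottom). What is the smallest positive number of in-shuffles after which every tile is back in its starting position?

The in-shuffle permutes the 58 positions with cycle lengths [58].
Every tile is home exactly when every cycle has completed a whole number of laps, i.e. after lcm(58) = 58 in-shuffles.

58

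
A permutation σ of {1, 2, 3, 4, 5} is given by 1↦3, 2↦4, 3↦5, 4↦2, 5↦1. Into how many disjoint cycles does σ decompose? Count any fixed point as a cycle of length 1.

2

Cycle decomposition: (1 3 5) (2 4).
2 cycles.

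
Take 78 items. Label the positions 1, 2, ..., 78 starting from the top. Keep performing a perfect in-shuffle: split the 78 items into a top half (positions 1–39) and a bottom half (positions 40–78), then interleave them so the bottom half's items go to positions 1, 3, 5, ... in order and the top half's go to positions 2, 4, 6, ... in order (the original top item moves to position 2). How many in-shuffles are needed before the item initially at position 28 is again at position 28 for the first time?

Follow position 28 under repeated in-shuffles:
28 → 56 → 33 → 66 → 53 → 27 → 54 → 29 → ... → 28 (length 39)
It first returns after 39 in-shuffles.

39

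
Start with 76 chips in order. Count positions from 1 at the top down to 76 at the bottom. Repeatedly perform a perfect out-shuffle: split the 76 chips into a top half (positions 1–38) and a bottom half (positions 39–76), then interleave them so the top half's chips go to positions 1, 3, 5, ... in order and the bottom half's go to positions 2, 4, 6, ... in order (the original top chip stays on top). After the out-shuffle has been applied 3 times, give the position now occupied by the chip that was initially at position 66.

Track the chip's position through each out-shuffle:
66 → 56 → 36 → 71

71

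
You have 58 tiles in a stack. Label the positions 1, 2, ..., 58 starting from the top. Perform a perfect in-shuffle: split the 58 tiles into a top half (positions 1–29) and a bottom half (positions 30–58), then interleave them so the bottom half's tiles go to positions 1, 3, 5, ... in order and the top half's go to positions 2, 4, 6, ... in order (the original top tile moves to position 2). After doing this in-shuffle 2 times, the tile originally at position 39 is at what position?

Track the tile's position through each in-shuffle:
39 → 19 → 38

38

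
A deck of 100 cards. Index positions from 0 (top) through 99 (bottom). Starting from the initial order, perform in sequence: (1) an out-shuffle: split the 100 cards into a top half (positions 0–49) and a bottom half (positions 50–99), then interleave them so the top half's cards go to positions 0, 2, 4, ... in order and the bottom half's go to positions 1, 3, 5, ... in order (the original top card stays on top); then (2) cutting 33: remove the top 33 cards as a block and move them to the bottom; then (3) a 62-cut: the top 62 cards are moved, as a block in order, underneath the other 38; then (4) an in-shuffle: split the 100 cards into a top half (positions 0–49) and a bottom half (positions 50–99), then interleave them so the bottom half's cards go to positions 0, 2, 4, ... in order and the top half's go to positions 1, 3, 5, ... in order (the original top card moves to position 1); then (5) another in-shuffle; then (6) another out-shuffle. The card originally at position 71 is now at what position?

Track the card from position 71 forward through each operation:
  after op 1 (out-shuffle): 71 → 43
  after op 2 (cut 33): 43 → 10
  after op 3 (cut 62): 10 → 48
  after op 4 (in-shuffle): 48 → 97
  after op 5 (in-shuffle): 97 → 94
  after op 6 (out-shuffle): 94 → 89

89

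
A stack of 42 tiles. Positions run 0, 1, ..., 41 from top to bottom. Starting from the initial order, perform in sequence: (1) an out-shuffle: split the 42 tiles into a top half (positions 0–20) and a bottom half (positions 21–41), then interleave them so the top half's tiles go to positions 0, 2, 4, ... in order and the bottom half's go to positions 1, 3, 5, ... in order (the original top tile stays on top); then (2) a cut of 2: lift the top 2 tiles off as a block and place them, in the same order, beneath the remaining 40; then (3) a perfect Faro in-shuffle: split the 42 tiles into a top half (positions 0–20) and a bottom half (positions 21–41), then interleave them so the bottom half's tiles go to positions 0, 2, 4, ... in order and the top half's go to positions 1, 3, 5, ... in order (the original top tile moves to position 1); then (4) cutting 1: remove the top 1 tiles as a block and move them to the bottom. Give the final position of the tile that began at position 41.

35

Track the tile from position 41 forward through each operation:
  after op 1 (out-shuffle): 41 → 41
  after op 2 (cut 2): 41 → 39
  after op 3 (in-shuffle): 39 → 36
  after op 4 (cut 1): 36 → 35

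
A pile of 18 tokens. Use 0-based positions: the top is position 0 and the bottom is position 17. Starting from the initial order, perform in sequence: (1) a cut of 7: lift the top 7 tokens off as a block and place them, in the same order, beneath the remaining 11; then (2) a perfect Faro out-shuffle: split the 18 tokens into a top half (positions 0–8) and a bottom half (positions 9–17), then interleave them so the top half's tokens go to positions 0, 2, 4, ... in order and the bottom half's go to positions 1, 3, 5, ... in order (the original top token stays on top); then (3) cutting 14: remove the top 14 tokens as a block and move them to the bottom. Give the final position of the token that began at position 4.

17

Track the token from position 4 forward through each operation:
  after op 1 (cut 7): 4 → 15
  after op 2 (out-shuffle): 15 → 13
  after op 3 (cut 14): 13 → 17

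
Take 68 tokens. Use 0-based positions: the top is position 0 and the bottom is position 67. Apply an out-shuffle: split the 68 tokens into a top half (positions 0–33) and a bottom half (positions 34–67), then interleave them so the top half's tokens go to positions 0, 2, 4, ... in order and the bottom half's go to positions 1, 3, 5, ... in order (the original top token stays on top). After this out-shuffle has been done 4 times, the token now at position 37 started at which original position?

Work backwards from position 37, undoing one out-shuffle at a time:
37 ← 52 ← 26 ← 13 ← 40
So the token now at position 37 started at position 40.

40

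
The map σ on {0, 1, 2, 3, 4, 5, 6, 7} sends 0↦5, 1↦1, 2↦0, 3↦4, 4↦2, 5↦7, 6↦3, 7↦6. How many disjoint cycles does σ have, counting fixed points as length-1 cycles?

2

Cycle decomposition: (0 5 7 6 3 4 2) (1).
2 cycles.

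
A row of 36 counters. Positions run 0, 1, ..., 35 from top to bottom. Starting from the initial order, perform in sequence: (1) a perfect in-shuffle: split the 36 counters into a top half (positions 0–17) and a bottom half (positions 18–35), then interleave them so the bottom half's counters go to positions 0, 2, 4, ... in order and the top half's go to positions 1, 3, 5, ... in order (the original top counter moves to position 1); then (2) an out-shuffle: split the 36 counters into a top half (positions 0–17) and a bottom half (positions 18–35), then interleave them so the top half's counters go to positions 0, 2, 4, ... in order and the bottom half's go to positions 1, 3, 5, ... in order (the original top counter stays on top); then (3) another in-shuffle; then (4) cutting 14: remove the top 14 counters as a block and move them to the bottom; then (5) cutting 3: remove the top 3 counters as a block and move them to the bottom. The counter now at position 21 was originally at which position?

Undo the operations in reverse order, starting from position 21:
  undo op 5 (cut 3): 21 ← 24
  undo op 4 (cut 14): 24 ← 2
  undo op 3 (in-shuffle, from bottom half): 2 ← 19
  undo op 2 (out-shuffle, from bottom half): 19 ← 27
  undo op 1 (in-shuffle, from top half): 27 ← 13
So the counter at position 21 came from original position 13.

13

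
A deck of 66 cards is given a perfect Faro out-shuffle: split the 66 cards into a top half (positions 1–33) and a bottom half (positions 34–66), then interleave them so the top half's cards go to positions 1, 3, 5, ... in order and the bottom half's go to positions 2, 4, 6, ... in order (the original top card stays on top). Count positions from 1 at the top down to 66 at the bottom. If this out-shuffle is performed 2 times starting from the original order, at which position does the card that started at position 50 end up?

2

Track the card's position through each out-shuffle:
50 → 34 → 2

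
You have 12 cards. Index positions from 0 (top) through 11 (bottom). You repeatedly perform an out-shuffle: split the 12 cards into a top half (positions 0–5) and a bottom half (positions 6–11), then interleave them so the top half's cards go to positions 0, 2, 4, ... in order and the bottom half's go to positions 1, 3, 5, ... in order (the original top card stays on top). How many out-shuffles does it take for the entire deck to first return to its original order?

10

The out-shuffle permutes the 12 positions with cycle lengths [1, 1, 10].
Every card is home exactly when every cycle has completed a whole number of laps, i.e. after lcm(1, 10) = 10 out-shuffles.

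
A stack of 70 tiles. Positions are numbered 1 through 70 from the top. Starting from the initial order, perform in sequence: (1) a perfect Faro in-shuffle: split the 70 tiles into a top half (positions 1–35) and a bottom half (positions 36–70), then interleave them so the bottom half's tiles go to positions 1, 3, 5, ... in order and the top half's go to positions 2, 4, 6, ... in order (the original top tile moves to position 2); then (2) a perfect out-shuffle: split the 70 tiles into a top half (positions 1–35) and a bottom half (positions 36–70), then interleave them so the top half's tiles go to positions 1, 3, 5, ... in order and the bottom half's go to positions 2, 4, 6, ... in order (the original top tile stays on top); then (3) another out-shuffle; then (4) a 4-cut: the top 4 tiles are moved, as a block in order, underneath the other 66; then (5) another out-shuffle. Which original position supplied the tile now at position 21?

55

Undo the operations in reverse order, starting from position 21:
  undo op 5 (out-shuffle, from top half): 21 ← 11
  undo op 4 (cut 4): 11 ← 15
  undo op 3 (out-shuffle, from top half): 15 ← 8
  undo op 2 (out-shuffle, from bottom half): 8 ← 39
  undo op 1 (in-shuffle, from bottom half): 39 ← 55
So the tile at position 21 came from original position 55.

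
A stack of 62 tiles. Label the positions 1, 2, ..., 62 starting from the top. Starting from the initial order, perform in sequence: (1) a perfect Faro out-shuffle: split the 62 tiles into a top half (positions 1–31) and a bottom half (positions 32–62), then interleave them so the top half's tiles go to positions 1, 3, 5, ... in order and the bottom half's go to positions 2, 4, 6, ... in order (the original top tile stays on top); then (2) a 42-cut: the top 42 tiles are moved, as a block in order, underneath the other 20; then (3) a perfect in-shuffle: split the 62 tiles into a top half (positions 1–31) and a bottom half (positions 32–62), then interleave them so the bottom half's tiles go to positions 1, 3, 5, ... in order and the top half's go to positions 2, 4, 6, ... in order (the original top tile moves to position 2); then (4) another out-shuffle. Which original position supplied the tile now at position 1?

Undo the operations in reverse order, starting from position 1:
  undo op 4 (out-shuffle, from top half): 1 ← 1
  undo op 3 (in-shuffle, from bottom half): 1 ← 32
  undo op 2 (cut 42): 32 ← 12
  undo op 1 (out-shuffle, from bottom half): 12 ← 37
So the tile at position 1 came from original position 37.

37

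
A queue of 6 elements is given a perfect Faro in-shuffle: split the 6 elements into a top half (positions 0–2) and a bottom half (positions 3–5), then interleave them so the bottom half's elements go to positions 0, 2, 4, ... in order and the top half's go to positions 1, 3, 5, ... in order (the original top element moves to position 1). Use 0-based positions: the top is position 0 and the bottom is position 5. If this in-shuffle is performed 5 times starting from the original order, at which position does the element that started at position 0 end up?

3

Track the element's position through each in-shuffle:
0 → 1 → 3 → 0 → 1 → 3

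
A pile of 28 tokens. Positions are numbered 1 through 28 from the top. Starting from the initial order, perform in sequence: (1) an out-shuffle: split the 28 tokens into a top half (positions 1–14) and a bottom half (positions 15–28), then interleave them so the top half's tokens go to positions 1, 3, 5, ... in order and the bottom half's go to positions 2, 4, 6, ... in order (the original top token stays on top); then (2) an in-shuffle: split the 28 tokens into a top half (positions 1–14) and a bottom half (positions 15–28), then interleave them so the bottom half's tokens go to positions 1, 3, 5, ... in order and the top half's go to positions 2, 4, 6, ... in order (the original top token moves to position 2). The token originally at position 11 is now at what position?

Track the token from position 11 forward through each operation:
  after op 1 (out-shuffle): 11 → 21
  after op 2 (in-shuffle): 21 → 13

13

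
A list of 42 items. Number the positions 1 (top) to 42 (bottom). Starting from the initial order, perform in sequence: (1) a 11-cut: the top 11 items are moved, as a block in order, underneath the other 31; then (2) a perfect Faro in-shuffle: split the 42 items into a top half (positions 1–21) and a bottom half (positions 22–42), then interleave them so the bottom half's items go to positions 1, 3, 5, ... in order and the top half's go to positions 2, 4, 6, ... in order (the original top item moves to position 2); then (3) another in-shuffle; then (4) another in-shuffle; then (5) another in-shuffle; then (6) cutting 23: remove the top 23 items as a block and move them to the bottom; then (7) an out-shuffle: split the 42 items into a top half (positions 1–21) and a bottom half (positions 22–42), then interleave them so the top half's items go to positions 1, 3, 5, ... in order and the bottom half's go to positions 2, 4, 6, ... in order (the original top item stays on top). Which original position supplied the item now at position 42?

Undo the operations in reverse order, starting from position 42:
  undo op 7 (out-shuffle, from bottom half): 42 ← 42
  undo op 6 (cut 23): 42 ← 23
  undo op 5 (in-shuffle, from bottom half): 23 ← 33
  undo op 4 (in-shuffle, from bottom half): 33 ← 38
  undo op 3 (in-shuffle, from top half): 38 ← 19
  undo op 2 (in-shuffle, from bottom half): 19 ← 31
  undo op 1 (cut 11): 31 ← 42
So the item at position 42 came from original position 42.

42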